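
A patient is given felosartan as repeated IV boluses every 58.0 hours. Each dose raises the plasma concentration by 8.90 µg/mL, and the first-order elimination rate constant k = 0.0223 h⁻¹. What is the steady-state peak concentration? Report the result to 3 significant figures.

12.3 µg/mL

Fraction remaining after one interval: e^(−kτ) = e^(−0.02230 × 58.0) = 0.2743
R = 1 / (1 − 0.2743) = 1.378
Css,max = 8.90 × 1.378 ≈ 12.3 µg/mL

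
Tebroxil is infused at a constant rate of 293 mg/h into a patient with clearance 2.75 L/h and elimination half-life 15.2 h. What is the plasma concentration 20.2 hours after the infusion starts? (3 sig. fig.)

64.1 µg/mL

Css = rate / CL = 293 / 2.75 = 106.5 µg/mL
k = ln 2 / 15.2 = 0.04560 h⁻¹
C(t) = Css (1 − e^(−kt)) = 106.5 × (1 − e^(−0.9212)) = 106.5 × 0.6019 ≈ 64.1 µg/mL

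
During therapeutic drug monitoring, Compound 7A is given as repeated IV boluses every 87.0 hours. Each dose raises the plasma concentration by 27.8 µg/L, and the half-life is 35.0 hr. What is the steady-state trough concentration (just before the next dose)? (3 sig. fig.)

6.04 µg/L

k = ln 2 / 35.0 = 0.01980 hr⁻¹
Fraction remaining after one interval: e^(−kτ) = e^(−0.01980 × 87.0) = 0.1785
R = 1 / (1 − 0.1785) = 1.217
Css,max = 27.8 × 1.217 = 33.84 µg/L
Css,min = Css,max × e^(−kτ) = 33.84 × 0.1785 ≈ 6.04 µg/L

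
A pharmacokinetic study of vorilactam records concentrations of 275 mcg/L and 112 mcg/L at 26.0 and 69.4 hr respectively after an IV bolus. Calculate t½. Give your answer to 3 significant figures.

k = ln(C₁/C₂) / (t₂ − t₁) = ln(275/112) / (69.4 − 26.0)
  = 0.8983 / 43.40 = 0.02070 hr⁻¹
t½ = ln 2 / k = ln 2 / 0.02070 ≈ 33.5 hours

33.5 hours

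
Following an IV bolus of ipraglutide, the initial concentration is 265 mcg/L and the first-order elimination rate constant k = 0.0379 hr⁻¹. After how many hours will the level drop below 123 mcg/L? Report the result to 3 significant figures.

C(t) = C₀ e^(−kt)  ⇒  t = ln(C₀/C) / k
t = ln(265/123) / 0.03790 = 0.7675 / 0.03790 ≈ 20.3 hours

20.3 hours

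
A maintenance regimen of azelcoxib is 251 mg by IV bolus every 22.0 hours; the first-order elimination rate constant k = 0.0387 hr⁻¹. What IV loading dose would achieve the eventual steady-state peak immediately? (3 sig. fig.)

Accumulation ratio R = 1 / (1 − e^(−kτ)) = 1 / (1 − e^(−0.03870×22.0)) = 1 / (1 − 0.4268) = 1.745
Loading dose = maintenance dose × R = 251 × 1.745 ≈ 438 mg

438 mg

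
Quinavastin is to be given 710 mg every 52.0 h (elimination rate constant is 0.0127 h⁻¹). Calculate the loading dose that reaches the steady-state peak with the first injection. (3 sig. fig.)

Accumulation ratio R = 1 / (1 − e^(−kτ)) = 1 / (1 − e^(−0.01270×52.0)) = 1 / (1 − 0.5166) = 2.069
Loading dose = maintenance dose × R = 710 × 2.069 ≈ 1470 mg

1470 mg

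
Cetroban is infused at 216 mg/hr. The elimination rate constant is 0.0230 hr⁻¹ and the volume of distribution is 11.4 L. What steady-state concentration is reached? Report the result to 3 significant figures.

CL = k · V = 0.0230 × 11.4 = 0.2622 L/hr
Css = rate / CL = 216 / 0.2622 ≈ 824 µg/mL

824 µg/mL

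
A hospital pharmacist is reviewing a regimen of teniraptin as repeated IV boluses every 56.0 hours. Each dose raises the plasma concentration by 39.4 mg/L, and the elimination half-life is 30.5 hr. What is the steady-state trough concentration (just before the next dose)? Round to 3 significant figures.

k = ln 2 / 30.5 = 0.02273 hr⁻¹
Fraction remaining after one interval: e^(−kτ) = e^(−0.02273 × 56.0) = 0.2801
R = 1 / (1 − 0.2801) = 1.389
Css,max = 39.4 × 1.389 = 54.73 mg/L
Css,min = Css,max × e^(−kτ) = 54.73 × 0.2801 ≈ 15.3 mg/L

15.3 mg/L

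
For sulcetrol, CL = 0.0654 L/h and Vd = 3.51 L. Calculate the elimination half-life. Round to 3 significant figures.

k = CL / V = 0.0654 / 3.51 = 0.01863 h⁻¹
t½ = ln 2 / k = ln 2 / 0.01863 ≈ 37.2 hours

37.2 hours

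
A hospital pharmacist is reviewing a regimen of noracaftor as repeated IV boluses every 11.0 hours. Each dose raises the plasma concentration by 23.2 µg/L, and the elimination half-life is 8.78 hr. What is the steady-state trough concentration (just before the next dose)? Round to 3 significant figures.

k = ln 2 / 8.78 = 0.07895 hr⁻¹
Fraction remaining after one interval: e^(−kτ) = e^(−0.07895 × 11.0) = 0.4196
R = 1 / (1 − 0.4196) = 1.723
Css,max = 23.2 × 1.723 = 39.97 µg/L
Css,min = Css,max × e^(−kτ) = 39.97 × 0.4196 ≈ 16.8 µg/L

16.8 µg/L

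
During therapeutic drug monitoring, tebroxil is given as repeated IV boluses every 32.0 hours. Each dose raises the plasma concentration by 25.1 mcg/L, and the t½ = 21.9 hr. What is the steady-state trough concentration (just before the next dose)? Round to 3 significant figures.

14.3 mcg/L

k = ln 2 / 21.9 = 0.03165 hr⁻¹
Fraction remaining after one interval: e^(−kτ) = e^(−0.03165 × 32.0) = 0.3632
R = 1 / (1 − 0.3632) = 1.570
Css,max = 25.1 × 1.570 = 39.42 mcg/L
Css,min = Css,max × e^(−kτ) = 39.42 × 0.3632 ≈ 14.3 mcg/L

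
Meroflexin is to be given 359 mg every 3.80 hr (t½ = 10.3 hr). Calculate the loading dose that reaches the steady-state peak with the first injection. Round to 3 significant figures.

1590 mg

k = ln 2 / 10.3 = 0.06730 hr⁻¹
Accumulation ratio R = 1 / (1 − e^(−kτ)) = 1 / (1 − e^(−0.06730×3.80)) = 1 / (1 − 0.7744) = 4.432
Loading dose = maintenance dose × R = 359 × 4.432 ≈ 1590 mg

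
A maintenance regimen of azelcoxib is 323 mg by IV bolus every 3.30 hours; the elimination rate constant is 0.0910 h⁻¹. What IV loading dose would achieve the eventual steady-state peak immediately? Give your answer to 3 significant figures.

Accumulation ratio R = 1 / (1 − e^(−kτ)) = 1 / (1 − e^(−0.09100×3.30)) = 1 / (1 − 0.7406) = 3.855
Loading dose = maintenance dose × R = 323 × 3.855 ≈ 1250 mg

1250 mg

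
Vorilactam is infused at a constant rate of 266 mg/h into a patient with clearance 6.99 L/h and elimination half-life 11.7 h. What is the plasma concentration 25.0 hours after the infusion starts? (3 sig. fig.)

29.4 µg/mL

Css = rate / CL = 266 / 6.99 = 38.05 µg/mL
k = ln 2 / 11.7 = 0.05924 h⁻¹
C(t) = Css (1 − e^(−kt)) = 38.05 × (1 − e^(−1.481)) = 38.05 × 0.7726 ≈ 29.4 µg/mL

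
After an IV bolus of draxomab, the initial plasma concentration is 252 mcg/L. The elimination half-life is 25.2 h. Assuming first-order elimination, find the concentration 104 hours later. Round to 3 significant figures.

14.4 mcg/L

k = ln 2 / 25.2 = 0.02751 h⁻¹
104 h is 4.127 half-lives, so C = 252 × (1/2)^4.127 = 252 × 0.05723 ≈ 14.4 mcg/L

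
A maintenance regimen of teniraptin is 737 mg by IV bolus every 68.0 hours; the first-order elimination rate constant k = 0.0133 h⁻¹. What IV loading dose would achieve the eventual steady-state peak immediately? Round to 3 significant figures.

1240 mg

Accumulation ratio R = 1 / (1 − e^(−kτ)) = 1 / (1 − e^(−0.01330×68.0)) = 1 / (1 − 0.4048) = 1.680
Loading dose = maintenance dose × R = 737 × 1.680 ≈ 1240 mg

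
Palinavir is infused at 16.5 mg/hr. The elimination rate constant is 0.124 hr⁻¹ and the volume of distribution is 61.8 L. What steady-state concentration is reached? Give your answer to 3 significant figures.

CL = k · V = 0.124 × 61.8 = 7.663 L/hr
Css = rate / CL = 16.5 / 7.663 ≈ 2.15 mg/L

2.15 mg/L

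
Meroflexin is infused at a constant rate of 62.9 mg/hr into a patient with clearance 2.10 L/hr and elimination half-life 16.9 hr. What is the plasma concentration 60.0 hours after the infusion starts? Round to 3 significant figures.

27.4 mg/L

Css = rate / CL = 62.9 / 2.10 = 29.95 mg/L
k = ln 2 / 16.9 = 0.04101 hr⁻¹
C(t) = Css (1 − e^(−kt)) = 29.95 × (1 − e^(−2.461)) = 29.95 × 0.9146 ≈ 27.4 mg/L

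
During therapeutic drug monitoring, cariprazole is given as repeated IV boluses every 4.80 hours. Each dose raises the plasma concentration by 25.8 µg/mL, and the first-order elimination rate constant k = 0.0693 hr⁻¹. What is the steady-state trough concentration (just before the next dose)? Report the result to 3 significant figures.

Fraction remaining after one interval: e^(−kτ) = e^(−0.06930 × 4.80) = 0.7170
R = 1 / (1 − 0.7170) = 3.534
Css,max = 25.8 × 3.534 = 91.18 µg/mL
Css,min = Css,max × e^(−kτ) = 91.18 × 0.7170 ≈ 65.4 µg/mL

65.4 µg/mL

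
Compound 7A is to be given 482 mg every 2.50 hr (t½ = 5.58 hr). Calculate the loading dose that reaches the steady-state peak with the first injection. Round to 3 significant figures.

1810 mg

k = ln 2 / 5.58 = 0.1242 hr⁻¹
Accumulation ratio R = 1 / (1 − e^(−kτ)) = 1 / (1 − e^(−0.1242×2.50)) = 1 / (1 − 0.7330) = 3.746
Loading dose = maintenance dose × R = 482 × 3.746 ≈ 1810 mg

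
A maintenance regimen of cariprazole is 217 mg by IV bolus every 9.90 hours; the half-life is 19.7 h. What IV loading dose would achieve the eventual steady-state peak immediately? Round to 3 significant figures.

k = ln 2 / 19.7 = 0.03519 h⁻¹
Accumulation ratio R = 1 / (1 − e^(−kτ)) = 1 / (1 − e^(−0.03519×9.90)) = 1 / (1 − 0.7059) = 3.400
Loading dose = maintenance dose × R = 217 × 3.400 ≈ 738 mg

738 mg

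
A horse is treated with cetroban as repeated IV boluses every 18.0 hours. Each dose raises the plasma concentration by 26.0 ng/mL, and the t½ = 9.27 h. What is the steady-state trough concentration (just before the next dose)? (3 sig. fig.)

k = ln 2 / 9.27 = 0.07477 h⁻¹
Fraction remaining after one interval: e^(−kτ) = e^(−0.07477 × 18.0) = 0.2603
R = 1 / (1 − 0.2603) = 1.352
Css,max = 26.0 × 1.352 = 35.15 ng/mL
Css,min = Css,max × e^(−kτ) = 35.15 × 0.2603 ≈ 9.15 ng/mL

9.15 ng/mL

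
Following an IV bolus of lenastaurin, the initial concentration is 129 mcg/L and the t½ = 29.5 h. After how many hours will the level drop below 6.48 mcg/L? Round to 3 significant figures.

k = ln 2 / 29.5 = 0.02350 h⁻¹
C(t) = C₀ e^(−kt)  ⇒  t = ln(C₀/C) / k
t = ln(129/6.48) / 0.02350 = 2.991 / 0.02350 ≈ 127 hours

127 hours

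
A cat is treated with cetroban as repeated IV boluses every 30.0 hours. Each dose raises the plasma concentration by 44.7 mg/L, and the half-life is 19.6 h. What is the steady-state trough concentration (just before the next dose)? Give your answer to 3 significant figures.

23.7 mg/L

k = ln 2 / 19.6 = 0.03536 h⁻¹
Fraction remaining after one interval: e^(−kτ) = e^(−0.03536 × 30.0) = 0.3461
R = 1 / (1 − 0.3461) = 1.529
Css,max = 44.7 × 1.529 = 68.36 mg/L
Css,min = Css,max × e^(−kτ) = 68.36 × 0.3461 ≈ 23.7 mg/L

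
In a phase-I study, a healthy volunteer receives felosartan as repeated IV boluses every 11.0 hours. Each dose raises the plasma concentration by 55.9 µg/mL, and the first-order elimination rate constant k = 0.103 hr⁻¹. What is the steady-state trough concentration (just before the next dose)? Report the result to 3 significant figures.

Fraction remaining after one interval: e^(−kτ) = e^(−0.1030 × 11.0) = 0.3221
R = 1 / (1 − 0.3221) = 1.475
Css,max = 55.9 × 1.475 = 82.46 µg/mL
Css,min = Css,max × e^(−kτ) = 82.46 × 0.3221 ≈ 26.6 µg/mL

26.6 µg/mL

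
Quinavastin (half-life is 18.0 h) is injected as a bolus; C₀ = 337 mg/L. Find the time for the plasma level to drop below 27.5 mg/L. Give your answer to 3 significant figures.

65.1 hours

k = ln 2 / 18.0 = 0.03851 h⁻¹
C(t) = C₀ e^(−kt)  ⇒  t = ln(C₀/C) / k
t = ln(337/27.5) / 0.03851 = 2.506 / 0.03851 ≈ 65.1 hours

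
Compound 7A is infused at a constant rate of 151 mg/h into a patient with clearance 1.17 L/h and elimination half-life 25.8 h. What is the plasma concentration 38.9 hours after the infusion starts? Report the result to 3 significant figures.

Css = rate / CL = 151 / 1.17 = 129.1 µg/mL
k = ln 2 / 25.8 = 0.02687 h⁻¹
C(t) = Css (1 − e^(−kt)) = 129.1 × (1 − e^(−1.045)) = 129.1 × 0.6483 ≈ 83.7 µg/mL

83.7 µg/mL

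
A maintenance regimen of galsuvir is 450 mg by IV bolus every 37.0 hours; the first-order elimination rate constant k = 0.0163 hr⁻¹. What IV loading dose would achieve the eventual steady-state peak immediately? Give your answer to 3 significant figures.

Accumulation ratio R = 1 / (1 − e^(−kτ)) = 1 / (1 − e^(−0.01630×37.0)) = 1 / (1 − 0.5471) = 2.208
Loading dose = maintenance dose × R = 450 × 2.208 ≈ 994 mg

994 mg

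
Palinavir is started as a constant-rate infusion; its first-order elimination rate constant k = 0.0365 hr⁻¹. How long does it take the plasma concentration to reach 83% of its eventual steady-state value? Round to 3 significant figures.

f = 1 − e^(−kt)  ⇒  t = −ln(1 − f) / k
t = −ln(1 − 0.83) / 0.03650 = 1.772 / 0.03650 ≈ 48.5 hours

48.5 hours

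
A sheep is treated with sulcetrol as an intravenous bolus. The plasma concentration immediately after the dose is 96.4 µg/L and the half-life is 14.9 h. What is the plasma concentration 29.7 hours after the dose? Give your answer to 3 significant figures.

24.2 µg/L

k = ln 2 / 14.9 = 0.04652 h⁻¹
29.7 h is 1.993 half-lives, so C = 96.4 × (1/2)^1.993 = 96.4 × 0.2512 ≈ 24.2 µg/L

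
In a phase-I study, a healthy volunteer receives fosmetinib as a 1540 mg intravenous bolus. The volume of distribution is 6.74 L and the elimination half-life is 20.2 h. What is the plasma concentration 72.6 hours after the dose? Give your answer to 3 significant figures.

C₀ = dose / V = 1540 / 6.74 = 228.5 mg/L
k = ln 2 / 20.2 = 0.03431 h⁻¹
C(t) = C₀ e^(−kt) = 228.5 × e^(−0.03431 × 72.6) = 228.5 × e^(−2.491) = 228.5 × 0.08281 ≈ 18.9 mg/L

18.9 mg/L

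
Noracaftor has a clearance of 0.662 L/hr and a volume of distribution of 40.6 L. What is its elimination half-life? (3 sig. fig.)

42.5 hours

k = CL / V = 0.662 / 40.6 = 0.01631 hr⁻¹
t½ = ln 2 / k = ln 2 / 0.01631 ≈ 42.5 hours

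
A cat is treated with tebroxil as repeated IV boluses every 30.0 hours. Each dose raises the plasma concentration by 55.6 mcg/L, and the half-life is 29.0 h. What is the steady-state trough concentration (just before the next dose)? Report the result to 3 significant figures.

53.0 mcg/L

k = ln 2 / 29.0 = 0.02390 h⁻¹
Fraction remaining after one interval: e^(−kτ) = e^(−0.02390 × 30.0) = 0.4882
R = 1 / (1 − 0.4882) = 1.954
Css,max = 55.6 × 1.954 = 108.6 mcg/L
Css,min = Css,max × e^(−kτ) = 108.6 × 0.4882 ≈ 53.0 mcg/L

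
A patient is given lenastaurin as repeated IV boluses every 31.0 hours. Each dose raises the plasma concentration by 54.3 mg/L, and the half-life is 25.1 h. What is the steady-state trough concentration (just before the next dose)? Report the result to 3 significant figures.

40.1 mg/L

k = ln 2 / 25.1 = 0.02762 h⁻¹
Fraction remaining after one interval: e^(−kτ) = e^(−0.02762 × 31.0) = 0.4248
R = 1 / (1 − 0.4248) = 1.739
Css,max = 54.3 × 1.739 = 94.41 mg/L
Css,min = Css,max × e^(−kτ) = 94.41 × 0.4248 ≈ 40.1 mg/L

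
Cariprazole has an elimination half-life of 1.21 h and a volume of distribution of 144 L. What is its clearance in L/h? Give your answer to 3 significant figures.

82.5 L/h

k = ln 2 / t½ = ln 2 / 1.21 = 0.5728 h⁻¹
CL = k · V = 0.5728 × 144 ≈ 82.5 L/h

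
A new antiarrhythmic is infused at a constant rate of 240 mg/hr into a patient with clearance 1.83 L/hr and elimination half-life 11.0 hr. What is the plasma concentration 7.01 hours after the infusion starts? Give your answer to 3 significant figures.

46.8 µg/mL

Css = rate / CL = 240 / 1.83 = 131.1 µg/mL
k = ln 2 / 11.0 = 0.06301 hr⁻¹
C(t) = Css (1 − e^(−kt)) = 131.1 × (1 − e^(−0.4417)) = 131.1 × 0.3571 ≈ 46.8 µg/mL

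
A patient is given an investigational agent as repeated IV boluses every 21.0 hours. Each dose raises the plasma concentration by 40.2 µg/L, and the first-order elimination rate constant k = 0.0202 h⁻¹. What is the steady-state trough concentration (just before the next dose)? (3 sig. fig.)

Fraction remaining after one interval: e^(−kτ) = e^(−0.02020 × 21.0) = 0.6543
R = 1 / (1 − 0.6543) = 2.893
Css,max = 40.2 × 2.893 = 116.3 µg/L
Css,min = Css,max × e^(−kτ) = 116.3 × 0.6543 ≈ 76.1 µg/L

76.1 µg/L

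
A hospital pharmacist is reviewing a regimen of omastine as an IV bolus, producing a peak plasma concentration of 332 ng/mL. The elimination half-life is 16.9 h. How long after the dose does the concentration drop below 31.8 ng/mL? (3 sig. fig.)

k = ln 2 / 16.9 = 0.04101 h⁻¹
C(t) = C₀ e^(−kt)  ⇒  t = ln(C₀/C) / k
t = ln(332/31.8) / 0.04101 = 2.346 / 0.04101 ≈ 57.2 hours

57.2 hours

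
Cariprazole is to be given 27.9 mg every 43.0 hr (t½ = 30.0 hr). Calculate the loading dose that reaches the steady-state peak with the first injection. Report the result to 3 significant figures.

k = ln 2 / 30.0 = 0.02310 hr⁻¹
Accumulation ratio R = 1 / (1 − e^(−kτ)) = 1 / (1 − e^(−0.02310×43.0)) = 1 / (1 − 0.3703) = 1.588
Loading dose = maintenance dose × R = 27.9 × 1.588 ≈ 44.3 mg

44.3 mg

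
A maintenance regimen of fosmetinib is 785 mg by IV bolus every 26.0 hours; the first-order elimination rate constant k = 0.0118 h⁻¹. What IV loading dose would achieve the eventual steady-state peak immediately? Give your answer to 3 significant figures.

Accumulation ratio R = 1 / (1 − e^(−kτ)) = 1 / (1 − e^(−0.01180×26.0)) = 1 / (1 − 0.7358) = 3.785
Loading dose = maintenance dose × R = 785 × 3.785 ≈ 2970 mg

2970 mg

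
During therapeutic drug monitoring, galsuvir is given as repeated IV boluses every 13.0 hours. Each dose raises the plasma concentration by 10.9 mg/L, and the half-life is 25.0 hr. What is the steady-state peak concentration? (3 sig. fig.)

k = ln 2 / 25.0 = 0.02773 hr⁻¹
Fraction remaining after one interval: e^(−kτ) = e^(−0.02773 × 13.0) = 0.6974
R = 1 / (1 − 0.6974) = 3.304
Css,max = 10.9 × 3.304 ≈ 36.0 mg/L

36.0 mg/L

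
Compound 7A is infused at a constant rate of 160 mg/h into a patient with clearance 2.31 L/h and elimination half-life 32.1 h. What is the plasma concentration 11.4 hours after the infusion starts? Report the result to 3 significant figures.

15.1 mg/L

Css = rate / CL = 160 / 2.31 = 69.26 mg/L
k = ln 2 / 32.1 = 0.02159 h⁻¹
C(t) = Css (1 − e^(−kt)) = 69.26 × (1 − e^(−0.2462)) = 69.26 × 0.2182 ≈ 15.1 mg/L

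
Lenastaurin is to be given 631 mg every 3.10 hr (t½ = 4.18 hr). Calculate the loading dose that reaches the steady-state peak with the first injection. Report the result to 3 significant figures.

1570 mg

k = ln 2 / 4.18 = 0.1658 hr⁻¹
Accumulation ratio R = 1 / (1 − e^(−kτ)) = 1 / (1 − e^(−0.1658×3.10)) = 1 / (1 − 0.5981) = 2.488
Loading dose = maintenance dose × R = 631 × 2.488 ≈ 1570 mg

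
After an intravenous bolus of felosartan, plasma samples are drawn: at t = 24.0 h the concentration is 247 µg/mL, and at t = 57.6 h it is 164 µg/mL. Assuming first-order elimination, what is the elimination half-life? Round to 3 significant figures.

56.9 hours

k = ln(C₁/C₂) / (t₂ − t₁) = ln(247/164) / (57.6 − 24.0)
  = 0.4095 / 33.60 = 0.01219 h⁻¹
t½ = ln 2 / k = ln 2 / 0.01219 ≈ 56.9 hours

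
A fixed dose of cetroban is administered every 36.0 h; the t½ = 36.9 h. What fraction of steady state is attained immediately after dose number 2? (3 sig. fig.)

k = ln 2 / 36.9 = 0.01878 h⁻¹
f_n = 1 − e^(−nkτ) = 1 − e^(−2 × 0.01878 × 36.0) = 1 − e^(−1.352) = 1 − 0.2586 ≈ 0.741

0.741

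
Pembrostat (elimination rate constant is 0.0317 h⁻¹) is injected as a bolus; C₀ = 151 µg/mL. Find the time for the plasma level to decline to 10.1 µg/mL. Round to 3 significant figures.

C(t) = C₀ e^(−kt)  ⇒  t = ln(C₀/C) / k
t = ln(151/10.1) / 0.03170 = 2.705 / 0.03170 ≈ 85.3 hours

85.3 hours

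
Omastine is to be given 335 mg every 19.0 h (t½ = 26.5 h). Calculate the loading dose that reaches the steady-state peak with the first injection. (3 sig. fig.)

855 mg

k = ln 2 / 26.5 = 0.02616 h⁻¹
Accumulation ratio R = 1 / (1 − e^(−kτ)) = 1 / (1 − e^(−0.02616×19.0)) = 1 / (1 − 0.6084) = 2.553
Loading dose = maintenance dose × R = 335 × 2.553 ≈ 855 mg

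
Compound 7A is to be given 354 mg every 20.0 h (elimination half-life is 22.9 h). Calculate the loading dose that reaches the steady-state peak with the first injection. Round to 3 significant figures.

k = ln 2 / 22.9 = 0.03027 h⁻¹
Accumulation ratio R = 1 / (1 − e^(−kτ)) = 1 / (1 − e^(−0.03027×20.0)) = 1 / (1 − 0.5459) = 2.202
Loading dose = maintenance dose × R = 354 × 2.202 ≈ 780 mg

780 mg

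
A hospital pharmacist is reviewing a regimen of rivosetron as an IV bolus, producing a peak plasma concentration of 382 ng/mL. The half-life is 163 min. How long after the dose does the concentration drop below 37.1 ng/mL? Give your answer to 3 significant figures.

k = ln 2 / 163 = 0.004252 min⁻¹
C(t) = C₀ e^(−kt)  ⇒  t = ln(C₀/C) / k
t = ln(382/37.1) / 0.004252 = 2.332 / 0.004252 ≈ 548 minutes

548 minutes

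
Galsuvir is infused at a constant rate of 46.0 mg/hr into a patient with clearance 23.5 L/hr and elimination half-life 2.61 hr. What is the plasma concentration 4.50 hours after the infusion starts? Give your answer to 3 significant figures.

Css = rate / CL = 46.0 / 23.5 = 1.957 mg/L
k = ln 2 / 2.61 = 0.2656 hr⁻¹
C(t) = Css (1 − e^(−kt)) = 1.957 × (1 − e^(−1.195)) = 1.957 × 0.6973 ≈ 1.36 mg/L

1.36 mg/L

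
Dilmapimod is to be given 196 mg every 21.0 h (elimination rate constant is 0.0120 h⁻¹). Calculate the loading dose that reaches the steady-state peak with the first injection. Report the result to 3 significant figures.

880 mg

Accumulation ratio R = 1 / (1 − e^(−kτ)) = 1 / (1 − e^(−0.01200×21.0)) = 1 / (1 − 0.7772) = 4.489
Loading dose = maintenance dose × R = 196 × 4.489 ≈ 880 mg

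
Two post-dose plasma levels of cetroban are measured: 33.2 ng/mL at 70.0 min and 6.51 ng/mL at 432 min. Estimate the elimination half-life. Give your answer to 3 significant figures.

k = ln(C₁/C₂) / (t₂ − t₁) = ln(33.2/6.51) / (432 − 70.0)
  = 1.629 / 362.0 = 0.004501 min⁻¹
t½ = ln 2 / k = ln 2 / 0.004501 ≈ 154 minutes

154 minutes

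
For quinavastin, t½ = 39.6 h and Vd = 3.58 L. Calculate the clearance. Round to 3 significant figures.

0.0627 L/h

k = ln 2 / t½ = ln 2 / 39.6 = 0.01750 h⁻¹
CL = k · V = 0.01750 × 3.58 ≈ 0.0627 L/h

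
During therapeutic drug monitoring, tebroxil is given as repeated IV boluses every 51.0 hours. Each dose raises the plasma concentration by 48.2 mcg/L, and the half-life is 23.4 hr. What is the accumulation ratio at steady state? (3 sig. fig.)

k = ln 2 / 23.4 = 0.02962 hr⁻¹
Fraction remaining after one interval: e^(−kτ) = e^(−0.02962 × 51.0) = 0.2208
R = 1 / (1 − 0.2208) = 1 / 0.7792 ≈ 1.28

1.28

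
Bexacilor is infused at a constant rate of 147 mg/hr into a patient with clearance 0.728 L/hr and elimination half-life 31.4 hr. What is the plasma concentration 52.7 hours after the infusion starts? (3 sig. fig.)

Css = rate / CL = 147 / 0.728 = 201.9 mg/L
k = ln 2 / 31.4 = 0.02207 hr⁻¹
C(t) = Css (1 − e^(−kt)) = 201.9 × (1 − e^(−1.163)) = 201.9 × 0.6876 ≈ 139 mg/L

139 mg/L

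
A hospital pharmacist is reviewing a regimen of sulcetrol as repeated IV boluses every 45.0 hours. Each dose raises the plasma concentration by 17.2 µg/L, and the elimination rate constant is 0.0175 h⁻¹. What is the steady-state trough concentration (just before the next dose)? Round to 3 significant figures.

Fraction remaining after one interval: e^(−kτ) = e^(−0.01750 × 45.0) = 0.4550
R = 1 / (1 − 0.4550) = 1.835
Css,max = 17.2 × 1.835 = 31.56 µg/L
Css,min = Css,max × e^(−kτ) = 31.56 × 0.4550 ≈ 14.4 µg/L

14.4 µg/L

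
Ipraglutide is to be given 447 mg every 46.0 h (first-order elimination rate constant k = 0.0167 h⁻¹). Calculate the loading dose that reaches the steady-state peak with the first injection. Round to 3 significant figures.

Accumulation ratio R = 1 / (1 − e^(−kτ)) = 1 / (1 − e^(−0.01670×46.0)) = 1 / (1 − 0.4638) = 1.865
Loading dose = maintenance dose × R = 447 × 1.865 ≈ 834 mg

834 mg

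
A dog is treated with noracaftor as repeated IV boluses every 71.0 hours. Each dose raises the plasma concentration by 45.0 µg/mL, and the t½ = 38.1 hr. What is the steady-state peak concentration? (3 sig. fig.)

62.1 µg/mL

k = ln 2 / 38.1 = 0.01819 hr⁻¹
Fraction remaining after one interval: e^(−kτ) = e^(−0.01819 × 71.0) = 0.2748
R = 1 / (1 − 0.2748) = 1.379
Css,max = 45.0 × 1.379 ≈ 62.1 µg/mL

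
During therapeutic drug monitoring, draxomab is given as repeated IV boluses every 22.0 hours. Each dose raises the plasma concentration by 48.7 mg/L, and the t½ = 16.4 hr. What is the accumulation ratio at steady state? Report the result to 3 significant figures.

1.65

k = ln 2 / 16.4 = 0.04227 hr⁻¹
Fraction remaining after one interval: e^(−kτ) = e^(−0.04227 × 22.0) = 0.3946
R = 1 / (1 − 0.3946) = 1 / 0.6054 ≈ 1.65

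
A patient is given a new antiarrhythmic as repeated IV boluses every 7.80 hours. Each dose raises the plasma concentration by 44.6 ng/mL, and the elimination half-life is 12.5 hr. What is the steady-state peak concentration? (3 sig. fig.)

k = ln 2 / 12.5 = 0.05545 hr⁻¹
Fraction remaining after one interval: e^(−kτ) = e^(−0.05545 × 7.80) = 0.6489
R = 1 / (1 − 0.6489) = 2.848
Css,max = 44.6 × 2.848 ≈ 127 ng/mL

127 ng/mL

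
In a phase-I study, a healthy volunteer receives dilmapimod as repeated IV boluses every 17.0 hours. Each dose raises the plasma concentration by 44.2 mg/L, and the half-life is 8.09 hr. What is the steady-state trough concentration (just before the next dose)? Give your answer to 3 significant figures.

k = ln 2 / 8.09 = 0.08568 hr⁻¹
Fraction remaining after one interval: e^(−kτ) = e^(−0.08568 × 17.0) = 0.2330
R = 1 / (1 − 0.2330) = 1.304
Css,max = 44.2 × 1.304 = 57.63 mg/L
Css,min = Css,max × e^(−kτ) = 57.63 × 0.2330 ≈ 13.4 mg/L

13.4 mg/L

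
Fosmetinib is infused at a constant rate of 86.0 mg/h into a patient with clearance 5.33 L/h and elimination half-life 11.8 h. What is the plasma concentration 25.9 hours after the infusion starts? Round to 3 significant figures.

Css = rate / CL = 86.0 / 5.33 = 16.14 µg/mL
k = ln 2 / 11.8 = 0.05874 h⁻¹
C(t) = Css (1 − e^(−kt)) = 16.14 × (1 − e^(−1.521)) = 16.14 × 0.7816 ≈ 12.6 µg/mL

12.6 µg/mL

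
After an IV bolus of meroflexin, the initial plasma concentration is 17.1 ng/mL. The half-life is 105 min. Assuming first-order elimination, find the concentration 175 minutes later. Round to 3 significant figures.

5.39 ng/mL

k = ln 2 / 105 = 0.006601 min⁻¹
C(t) = C₀ e^(−kt) = 17.1 × e^(−0.006601 × 175) = 17.1 × e^(−1.155) = 17.1 × 0.3150 ≈ 5.39 ng/mL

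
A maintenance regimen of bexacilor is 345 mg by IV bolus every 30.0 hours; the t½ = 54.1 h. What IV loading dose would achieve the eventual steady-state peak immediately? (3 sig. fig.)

k = ln 2 / 54.1 = 0.01281 h⁻¹
Accumulation ratio R = 1 / (1 − e^(−kτ)) = 1 / (1 − e^(−0.01281×30.0)) = 1 / (1 − 0.6809) = 3.134
Loading dose = maintenance dose × R = 345 × 3.134 ≈ 1080 mg

1080 mg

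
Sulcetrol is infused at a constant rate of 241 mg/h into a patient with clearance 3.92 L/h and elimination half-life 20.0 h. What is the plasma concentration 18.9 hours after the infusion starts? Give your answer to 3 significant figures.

Css = rate / CL = 241 / 3.92 = 61.48 µg/mL
k = ln 2 / 20.0 = 0.03466 h⁻¹
C(t) = Css (1 − e^(−kt)) = 61.48 × (1 − e^(−0.6550)) = 61.48 × 0.4806 ≈ 29.5 µg/mL

29.5 µg/mL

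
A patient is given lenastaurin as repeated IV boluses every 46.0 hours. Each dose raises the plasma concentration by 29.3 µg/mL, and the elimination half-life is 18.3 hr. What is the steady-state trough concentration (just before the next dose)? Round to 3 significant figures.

k = ln 2 / 18.3 = 0.03788 hr⁻¹
Fraction remaining after one interval: e^(−kτ) = e^(−0.03788 × 46.0) = 0.1751
R = 1 / (1 − 0.1751) = 1.212
Css,max = 29.3 × 1.212 = 35.52 µg/mL
Css,min = Css,max × e^(−kτ) = 35.52 × 0.1751 ≈ 6.22 µg/mL

6.22 µg/mL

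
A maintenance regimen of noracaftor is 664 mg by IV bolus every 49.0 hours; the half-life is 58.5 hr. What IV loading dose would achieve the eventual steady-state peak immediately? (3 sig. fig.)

1510 mg

k = ln 2 / 58.5 = 0.01185 hr⁻¹
Accumulation ratio R = 1 / (1 − e^(−kτ)) = 1 / (1 − e^(−0.01185×49.0)) = 1 / (1 − 0.5596) = 2.271
Loading dose = maintenance dose × R = 664 × 2.271 ≈ 1510 mg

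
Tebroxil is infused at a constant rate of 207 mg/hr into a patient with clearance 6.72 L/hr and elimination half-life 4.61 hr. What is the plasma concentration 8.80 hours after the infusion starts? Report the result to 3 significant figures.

22.6 µg/mL

Css = rate / CL = 207 / 6.72 = 30.80 µg/mL
k = ln 2 / 4.61 = 0.1504 hr⁻¹
C(t) = Css (1 − e^(−kt)) = 30.80 × (1 − e^(−1.323)) = 30.80 × 0.7337 ≈ 22.6 µg/mL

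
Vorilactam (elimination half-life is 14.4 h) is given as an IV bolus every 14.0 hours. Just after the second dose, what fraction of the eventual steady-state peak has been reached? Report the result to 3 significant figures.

k = ln 2 / 14.4 = 0.04814 h⁻¹
f_n = 1 − e^(−nkτ) = 1 − e^(−2 × 0.04814 × 14.0) = 1 − e^(−1.348) = 1 − 0.2598 ≈ 0.740

0.740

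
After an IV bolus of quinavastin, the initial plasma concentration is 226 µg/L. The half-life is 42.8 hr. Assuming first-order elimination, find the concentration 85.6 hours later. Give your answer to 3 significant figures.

k = ln 2 / 42.8 = 0.01620 hr⁻¹
C(t) = C₀ e^(−kt) = 226 × e^(−0.01620 × 85.6) = 226 × e^(−1.386) = 226 × 0.2500 ≈ 56.5 µg/L

56.5 µg/L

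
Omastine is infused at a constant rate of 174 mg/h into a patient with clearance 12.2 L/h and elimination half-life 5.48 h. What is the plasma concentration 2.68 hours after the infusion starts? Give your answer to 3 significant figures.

Css = rate / CL = 174 / 12.2 = 14.26 mg/L
k = ln 2 / 5.48 = 0.1265 h⁻¹
C(t) = Css (1 − e^(−kt)) = 14.26 × (1 − e^(−0.3390)) = 14.26 × 0.2875 ≈ 4.10 mg/L

4.10 mg/L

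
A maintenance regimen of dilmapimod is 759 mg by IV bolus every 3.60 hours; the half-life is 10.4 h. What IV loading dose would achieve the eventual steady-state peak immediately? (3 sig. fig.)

k = ln 2 / 10.4 = 0.06665 h⁻¹
Accumulation ratio R = 1 / (1 − e^(−kτ)) = 1 / (1 − e^(−0.06665×3.60)) = 1 / (1 − 0.7867) = 4.688
Loading dose = maintenance dose × R = 759 × 4.688 ≈ 3560 mg

3560 mg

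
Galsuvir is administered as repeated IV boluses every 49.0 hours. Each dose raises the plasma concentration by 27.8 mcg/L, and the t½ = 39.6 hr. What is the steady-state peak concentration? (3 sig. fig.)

k = ln 2 / 39.6 = 0.01750 hr⁻¹
Fraction remaining after one interval: e^(−kτ) = e^(−0.01750 × 49.0) = 0.4241
R = 1 / (1 − 0.4241) = 1.737
Css,max = 27.8 × 1.737 ≈ 48.3 mcg/L

48.3 mcg/L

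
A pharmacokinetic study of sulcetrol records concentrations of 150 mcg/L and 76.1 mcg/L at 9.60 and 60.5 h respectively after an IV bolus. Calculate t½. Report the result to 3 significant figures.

k = ln(C₁/C₂) / (t₂ − t₁) = ln(150/76.1) / (60.5 − 9.60)
  = 0.6786 / 50.90 = 0.01333 h⁻¹
t½ = ln 2 / k = ln 2 / 0.01333 ≈ 52.0 hours

52.0 hours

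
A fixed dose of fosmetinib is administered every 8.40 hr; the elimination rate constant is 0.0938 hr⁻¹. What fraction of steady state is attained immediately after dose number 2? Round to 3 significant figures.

f_n = 1 − e^(−nkτ) = 1 − e^(−2 × 0.09380 × 8.40) = 1 − e^(−1.576) = 1 − 0.2068 ≈ 0.793

0.793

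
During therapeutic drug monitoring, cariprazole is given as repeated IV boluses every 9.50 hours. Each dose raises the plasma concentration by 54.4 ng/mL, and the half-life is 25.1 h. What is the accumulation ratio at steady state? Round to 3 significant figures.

4.33

k = ln 2 / 25.1 = 0.02762 h⁻¹
Fraction remaining after one interval: e^(−kτ) = e^(−0.02762 × 9.50) = 0.7692
R = 1 / (1 − 0.7692) = 1 / 0.2308 ≈ 4.33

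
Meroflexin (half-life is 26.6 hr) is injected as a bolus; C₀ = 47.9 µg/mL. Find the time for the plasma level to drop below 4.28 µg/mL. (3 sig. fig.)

k = ln 2 / 26.6 = 0.02606 hr⁻¹
C(t) = C₀ e^(−kt)  ⇒  t = ln(C₀/C) / k
t = ln(47.9/4.28) / 0.02606 = 2.415 / 0.02606 ≈ 92.7 hours

92.7 hours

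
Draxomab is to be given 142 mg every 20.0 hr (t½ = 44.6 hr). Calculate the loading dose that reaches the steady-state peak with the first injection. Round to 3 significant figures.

k = ln 2 / 44.6 = 0.01554 hr⁻¹
Accumulation ratio R = 1 / (1 − e^(−kτ)) = 1 / (1 − e^(−0.01554×20.0)) = 1 / (1 − 0.7328) = 3.743
Loading dose = maintenance dose × R = 142 × 3.743 ≈ 532 mg

532 mg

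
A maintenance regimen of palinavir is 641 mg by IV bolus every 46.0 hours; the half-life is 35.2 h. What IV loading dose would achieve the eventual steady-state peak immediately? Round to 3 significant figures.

1080 mg

k = ln 2 / 35.2 = 0.01969 h⁻¹
Accumulation ratio R = 1 / (1 − e^(−kτ)) = 1 / (1 − e^(−0.01969×46.0)) = 1 / (1 − 0.4042) = 1.678
Loading dose = maintenance dose × R = 641 × 1.678 ≈ 1080 mg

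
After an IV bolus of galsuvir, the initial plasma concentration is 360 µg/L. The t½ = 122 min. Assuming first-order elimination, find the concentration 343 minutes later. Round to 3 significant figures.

51.3 µg/L

k = ln 2 / 122 = 0.005682 min⁻¹
343 min is 2.811 half-lives, so C = 360 × (1/2)^2.811 = 360 × 0.1424 ≈ 51.3 µg/L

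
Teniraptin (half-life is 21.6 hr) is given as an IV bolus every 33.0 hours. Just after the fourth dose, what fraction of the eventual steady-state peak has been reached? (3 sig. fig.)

0.986

k = ln 2 / 21.6 = 0.03209 hr⁻¹
f_n = 1 − e^(−nkτ) = 1 − e^(−4 × 0.03209 × 33.0) = 1 − e^(−4.236) = 1 − 0.01447 ≈ 0.986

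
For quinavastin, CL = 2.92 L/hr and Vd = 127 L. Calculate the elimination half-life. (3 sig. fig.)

30.1 hours

k = CL / V = 2.92 / 127 = 0.02299 hr⁻¹
t½ = ln 2 / k = ln 2 / 0.02299 ≈ 30.1 hours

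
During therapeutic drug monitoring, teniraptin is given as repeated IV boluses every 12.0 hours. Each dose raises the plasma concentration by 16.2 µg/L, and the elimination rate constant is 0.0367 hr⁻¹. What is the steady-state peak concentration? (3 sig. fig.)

45.5 µg/L

Fraction remaining after one interval: e^(−kτ) = e^(−0.03670 × 12.0) = 0.6438
R = 1 / (1 − 0.6438) = 2.807
Css,max = 16.2 × 2.807 ≈ 45.5 µg/L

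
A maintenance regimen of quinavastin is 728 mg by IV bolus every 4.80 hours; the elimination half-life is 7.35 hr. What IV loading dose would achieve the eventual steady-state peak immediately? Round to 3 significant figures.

k = ln 2 / 7.35 = 0.09431 hr⁻¹
Accumulation ratio R = 1 / (1 − e^(−kτ)) = 1 / (1 − e^(−0.09431×4.80)) = 1 / (1 − 0.6359) = 2.747
Loading dose = maintenance dose × R = 728 × 2.747 ≈ 2000 mg

2000 mg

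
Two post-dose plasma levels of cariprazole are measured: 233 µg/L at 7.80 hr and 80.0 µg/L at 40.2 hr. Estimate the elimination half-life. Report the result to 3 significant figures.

k = ln(C₁/C₂) / (t₂ − t₁) = ln(233/80.0) / (40.2 − 7.80)
  = 1.069 / 32.40 = 0.03299 hr⁻¹
t½ = ln 2 / k = ln 2 / 0.03299 ≈ 21.0 hours

21.0 hours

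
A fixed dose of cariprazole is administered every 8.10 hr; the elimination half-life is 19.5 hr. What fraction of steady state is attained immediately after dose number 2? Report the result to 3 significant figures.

0.438

k = ln 2 / 19.5 = 0.03555 hr⁻¹
f_n = 1 − e^(−nkτ) = 1 − e^(−2 × 0.03555 × 8.10) = 1 − e^(−0.5758) = 1 − 0.5622 ≈ 0.438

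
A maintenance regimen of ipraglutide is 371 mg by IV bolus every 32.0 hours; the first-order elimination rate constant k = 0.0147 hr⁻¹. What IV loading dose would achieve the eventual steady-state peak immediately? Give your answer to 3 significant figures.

Accumulation ratio R = 1 / (1 − e^(−kτ)) = 1 / (1 − e^(−0.01470×32.0)) = 1 / (1 − 0.6248) = 2.665
Loading dose = maintenance dose × R = 371 × 2.665 ≈ 989 mg

989 mg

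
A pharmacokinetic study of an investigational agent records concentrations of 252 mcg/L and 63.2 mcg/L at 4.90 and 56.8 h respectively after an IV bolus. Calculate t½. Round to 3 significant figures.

k = ln(C₁/C₂) / (t₂ − t₁) = ln(252/63.2) / (56.8 − 4.90)
  = 1.383 / 51.90 = 0.02665 h⁻¹
t½ = ln 2 / k = ln 2 / 0.02665 ≈ 26.0 hours

26.0 hours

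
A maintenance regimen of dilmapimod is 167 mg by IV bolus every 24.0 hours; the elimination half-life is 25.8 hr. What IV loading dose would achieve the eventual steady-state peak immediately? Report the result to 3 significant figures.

351 mg

k = ln 2 / 25.8 = 0.02687 hr⁻¹
Accumulation ratio R = 1 / (1 − e^(−kτ)) = 1 / (1 − e^(−0.02687×24.0)) = 1 / (1 − 0.5248) = 2.104
Loading dose = maintenance dose × R = 167 × 2.104 ≈ 351 mg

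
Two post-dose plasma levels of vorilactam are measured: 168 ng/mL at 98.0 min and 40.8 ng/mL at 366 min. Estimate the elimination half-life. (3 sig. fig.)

k = ln(C₁/C₂) / (t₂ − t₁) = ln(168/40.8) / (366 − 98.0)
  = 1.415 / 268.0 = 0.005281 min⁻¹
t½ = ln 2 / k = ln 2 / 0.005281 ≈ 131 minutes

131 minutes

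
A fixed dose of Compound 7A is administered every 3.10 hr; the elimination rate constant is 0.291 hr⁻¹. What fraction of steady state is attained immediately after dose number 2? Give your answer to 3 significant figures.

f_n = 1 − e^(−nkτ) = 1 − e^(−2 × 0.2910 × 3.10) = 1 − e^(−1.804) = 1 − 0.1646 ≈ 0.835

0.835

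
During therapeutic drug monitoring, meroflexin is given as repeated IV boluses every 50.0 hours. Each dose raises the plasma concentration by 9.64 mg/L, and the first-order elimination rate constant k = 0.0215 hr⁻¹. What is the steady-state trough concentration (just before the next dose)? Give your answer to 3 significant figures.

Fraction remaining after one interval: e^(−kτ) = e^(−0.02150 × 50.0) = 0.3413
R = 1 / (1 − 0.3413) = 1.518
Css,max = 9.64 × 1.518 = 14.63 mg/L
Css,min = Css,max × e^(−kτ) = 14.63 × 0.3413 ≈ 4.99 mg/L

4.99 mg/L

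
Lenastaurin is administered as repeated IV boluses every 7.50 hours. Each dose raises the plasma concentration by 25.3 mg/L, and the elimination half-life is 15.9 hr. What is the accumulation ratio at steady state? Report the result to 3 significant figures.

3.59

k = ln 2 / 15.9 = 0.04359 hr⁻¹
Fraction remaining after one interval: e^(−kτ) = e^(−0.04359 × 7.50) = 0.7211
R = 1 / (1 − 0.7211) = 1 / 0.2789 ≈ 3.59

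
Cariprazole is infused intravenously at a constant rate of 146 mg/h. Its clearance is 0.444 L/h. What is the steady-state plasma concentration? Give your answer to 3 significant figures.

Css = infusion rate / CL = 146 / 0.444 ≈ 329 µg/mL

329 µg/mL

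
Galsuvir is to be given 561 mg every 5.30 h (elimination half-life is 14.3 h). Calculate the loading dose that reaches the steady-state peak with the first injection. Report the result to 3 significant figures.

2480 mg

k = ln 2 / 14.3 = 0.04847 h⁻¹
Accumulation ratio R = 1 / (1 − e^(−kτ)) = 1 / (1 − e^(−0.04847×5.30)) = 1 / (1 − 0.7734) = 4.414
Loading dose = maintenance dose × R = 561 × 4.414 ≈ 2480 mg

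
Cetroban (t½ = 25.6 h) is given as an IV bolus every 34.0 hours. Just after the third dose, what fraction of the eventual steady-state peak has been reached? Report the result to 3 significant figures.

0.937

k = ln 2 / 25.6 = 0.02708 h⁻¹
f_n = 1 − e^(−nkτ) = 1 − e^(−3 × 0.02708 × 34.0) = 1 − e^(−2.762) = 1 − 0.06318 ≈ 0.937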